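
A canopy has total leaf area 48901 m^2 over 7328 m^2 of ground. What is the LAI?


LAI = 48901 / 7328 = 6.6732 ≈ 6.67

6.67


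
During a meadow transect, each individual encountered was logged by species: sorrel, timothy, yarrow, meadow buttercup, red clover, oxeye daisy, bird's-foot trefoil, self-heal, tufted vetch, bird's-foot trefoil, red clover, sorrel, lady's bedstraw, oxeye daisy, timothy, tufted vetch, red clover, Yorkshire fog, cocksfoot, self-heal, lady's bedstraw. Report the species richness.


Total individuals logged = 21
Distinct species (count of individuals): sorrel (2), timothy (2), yarrow (1), meadow buttercup (1), red clover (3), oxeye daisy (2), bird's-foot trefoil (2), self-heal (2), tufted vetch (2), lady's bedstraw (2), Yorkshire fog (1), cocksfoot (1)
Species richness = number of distinct species = 12

12


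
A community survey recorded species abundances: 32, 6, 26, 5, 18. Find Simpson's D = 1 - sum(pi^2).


Total N = 32 + 6 + 26 + 5 + 18 = 87
Per-species terms:
  p = 32/87 = 0.367816; p^2 = 0.367816^2 = 0.135289
  p = 6/87 = 0.068966; p^2 = 0.068966^2 = 0.004756
  p = 26/87 = 0.298851; p^2 = 0.298851^2 = 0.089312
  p = 5/87 = 0.057471; p^2 = 0.057471^2 = 0.003303
  p = 18/87 = 0.206897; p^2 = 0.206897^2 = 0.042806
sum(p^2) = 0.135289 + 0.004756 + 0.089312 + 0.003303 + 0.042806 = 0.275466
D = 1 - 0.275466 = 0.724534 ≈ 0.7245

0.7245


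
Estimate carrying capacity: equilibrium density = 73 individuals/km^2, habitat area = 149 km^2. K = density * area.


K = 73 * 149 = 10877 individuals

10877 individuals


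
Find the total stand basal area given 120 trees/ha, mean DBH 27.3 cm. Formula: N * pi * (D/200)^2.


(D/200)^2 = (27.3/200)^2 = 0.1365^2 = 0.01863225
Individual BA = 3.141593 * 0.01863225 = 0.0585349 m^2
Stand BA = 120 * 0.0585349 = 7.02419 ≈ 7.02 m^2/ha

7.02 m^2/ha


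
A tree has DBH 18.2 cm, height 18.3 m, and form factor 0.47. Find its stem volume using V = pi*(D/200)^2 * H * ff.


(D/200)^2 = (18.2/200)^2 = 0.091^2 = 0.008281
BA = 3.141593 * 0.008281 = 0.0260155 m^2
V = 0.0260155 * 18.3 * 0.47 = 0.223759 ≈ 0.224 m^3

0.224 m^3


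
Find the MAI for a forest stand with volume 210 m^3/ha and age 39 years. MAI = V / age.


MAI = 210 / 39 = 5.3846 ≈ 5.38 m^3/ha/yr

5.38 m^3/ha/yr


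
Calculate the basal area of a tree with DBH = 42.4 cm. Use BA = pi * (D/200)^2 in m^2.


D/200 = 42.4/200 = 0.212 m
(D/200)^2 = 0.212^2 = 0.044944
BA = 3.141593 * 0.044944 = 0.141196 ≈ 0.1412 m^2

0.1412 m^2


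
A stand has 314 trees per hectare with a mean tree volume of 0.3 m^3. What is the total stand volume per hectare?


V_stand = 314 * 0.3 = 94.2 m^3/ha

94.2 m^3/ha


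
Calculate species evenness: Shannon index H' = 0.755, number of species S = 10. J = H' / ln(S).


ln(10) = 2.30259
J = H' / ln(S) = 0.755 / 2.30259 = 0.327892 ≈ 0.3279

0.3279


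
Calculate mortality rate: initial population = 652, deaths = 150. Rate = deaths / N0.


Mortality rate = 150 / 652 = 0.230061 ≈ 0.2301

0.2301


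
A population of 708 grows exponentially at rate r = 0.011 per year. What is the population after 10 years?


r*t = 0.011 * 10 = 0.11
exp(0.11) = 1.11628
N = 708 * 1.11628 = 790.326 ≈ 790

790


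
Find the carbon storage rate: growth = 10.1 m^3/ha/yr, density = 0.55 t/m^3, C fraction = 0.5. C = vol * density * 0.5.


C = 10.1 * 0.55 * 0.5 = 2.7775 ≈ 2.78 t C/ha/yr

2.78 t C/ha/yr


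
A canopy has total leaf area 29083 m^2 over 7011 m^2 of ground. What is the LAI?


LAI = 29083 / 7011 = 4.1482 ≈ 4.15

4.15


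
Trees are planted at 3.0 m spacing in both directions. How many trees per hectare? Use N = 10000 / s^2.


N = 10000 / 3.0^2 = 10000 / 9 = 1111.11 ≈ 1111 trees/ha

1111 trees/ha


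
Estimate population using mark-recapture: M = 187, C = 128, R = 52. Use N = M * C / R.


N = M * C / R = 187 * 128 / 52 = 23936 / 52 = 460.31 ≈ 460

460 individuals


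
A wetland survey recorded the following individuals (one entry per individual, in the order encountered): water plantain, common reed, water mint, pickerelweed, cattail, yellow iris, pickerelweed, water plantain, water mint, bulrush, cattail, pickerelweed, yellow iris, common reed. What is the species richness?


Total individuals logged = 14
Distinct species (count of individuals): water plantain (2), common reed (2), water mint (2), pickerelweed (3), cattail (2), yellow iris (2), bulrush (1)
Species richness = number of distinct species = 7

7


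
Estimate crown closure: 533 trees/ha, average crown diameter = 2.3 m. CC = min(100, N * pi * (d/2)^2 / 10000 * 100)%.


(d/2)^2 = (2.3/2)^2 = 1.15^2 = 1.3225
Crown area = 3.141593 * 1.3225 = 4.15476 m^2
N * area / 10000 * 100 = 533 * 4.15476 / 10000 * 100 = 22.1449
CC = min(100, 22.1449) = 22.1449 ≈ 22.1%

22.1%


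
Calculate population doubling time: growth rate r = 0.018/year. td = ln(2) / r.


td = ln(2) / 0.018 = 0.693147 / 0.018 = 38.5082 ≈ 38.5 years

38.5 years


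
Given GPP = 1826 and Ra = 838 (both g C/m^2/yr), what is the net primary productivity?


NPP = GPP - Ra = 1826 - 838 = 988 g C/m^2/yr

988 g C/m^2/yr


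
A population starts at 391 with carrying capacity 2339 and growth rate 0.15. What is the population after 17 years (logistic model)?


(K - N0)/N0 = (2339 - 391)/391 = 1948/391 = 4.98210
r*t = 0.15 * 17 = 2.55; exp(-2.55) = 0.0780817
4.98210 * 0.0780817 = 0.389011
1 + 0.389011 = 1.38901
N = 2339 / 1.38901 = 1683.93 ≈ 1684

1684


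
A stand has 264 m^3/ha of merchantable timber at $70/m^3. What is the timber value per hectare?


Value = 264 * 70 = $18480/ha

$18480/ha


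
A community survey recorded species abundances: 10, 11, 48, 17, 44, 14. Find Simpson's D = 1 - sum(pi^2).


Total N = 10 + 11 + 48 + 17 + 44 + 14 = 144
Per-species terms:
  p = 10/144 = 0.069444; p^2 = 0.069444^2 = 0.004822
  p = 11/144 = 0.076389; p^2 = 0.076389^2 = 0.005835
  p = 48/144 = 0.333333; p^2 = 0.333333^2 = 0.111111
  p = 17/144 = 0.118056; p^2 = 0.118056^2 = 0.013937
  p = 44/144 = 0.305556; p^2 = 0.305556^2 = 0.093364
  p = 14/144 = 0.097222; p^2 = 0.097222^2 = 0.009452
sum(p^2) = 0.004822 + 0.005835 + 0.111111 + 0.013937 + 0.093364 + 0.009452 = 0.238521
D = 1 - 0.238521 = 0.761479 ≈ 0.7615

0.7615


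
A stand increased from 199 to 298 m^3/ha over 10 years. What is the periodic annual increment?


PAI = (V2 - V1) / period = (298 - 199) / 10 = 99 / 10 = 9.90 m^3/ha/yr

9.90 m^3/ha/yr


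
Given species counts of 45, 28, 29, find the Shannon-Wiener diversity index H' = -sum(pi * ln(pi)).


Total N = 45 + 28 + 29 = 102
Per-species terms:
  p = 45/102 = 0.441176; ln(p) = -0.818311; p*ln(p) = 0.441176 * (-0.818311) = -0.361019
  p = 28/102 = 0.274510; ln(p) = -1.292768; p*ln(p) = 0.274510 * (-1.292768) = -0.354878
  p = 29/102 = 0.284314; ln(p) = -1.257676; p*ln(p) = 0.284314 * (-1.257676) = -0.357575
sum(p*ln(p)) = (-0.361019) + (-0.354878) + (-0.357575) = -1.073472
H' = -(-1.073472) = 1.073472 ≈ 1.0735

1.0735


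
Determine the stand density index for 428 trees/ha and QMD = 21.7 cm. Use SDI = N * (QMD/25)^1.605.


QMD/25 = 21.7/25 = 0.868
(0.868)^1.605 = exp(1.605 * ln(0.868)) = exp(1.605 * (-0.141564)) = exp(-0.227210) = 0.796753
SDI = 428 * 0.796753 = 341.010 ≈ 341

341


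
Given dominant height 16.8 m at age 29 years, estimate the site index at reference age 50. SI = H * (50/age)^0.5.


50/29 = 1.72414
(1.72414)^0.5 = 1.31307
SI = 16.8 * 1.31307 = 22.0596 ≈ 22.1 m

22.1 m


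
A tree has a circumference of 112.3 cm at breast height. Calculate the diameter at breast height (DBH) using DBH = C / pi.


DBH = C / pi = 112.3 / 3.141593 = 35.7462 ≈ 35.75 cm

35.75 cm


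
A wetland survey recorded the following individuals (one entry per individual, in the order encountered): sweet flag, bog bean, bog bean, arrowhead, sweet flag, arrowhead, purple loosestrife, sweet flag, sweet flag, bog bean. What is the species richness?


Total individuals logged = 10
Distinct species (count of individuals): sweet flag (4), bog bean (3), arrowhead (2), purple loosestrife (1)
Species richness = number of distinct species = 4

4


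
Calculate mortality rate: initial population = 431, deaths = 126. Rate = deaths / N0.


Mortality rate = 126 / 431 = 0.292343 ≈ 0.2923

0.2923


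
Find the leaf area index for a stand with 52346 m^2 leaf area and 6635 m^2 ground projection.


LAI = 52346 / 6635 = 7.8894 ≈ 7.89

7.89


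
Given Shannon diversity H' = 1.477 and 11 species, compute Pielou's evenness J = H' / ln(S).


ln(11) = 2.39790
J = H' / ln(S) = 1.477 / 2.39790 = 0.615956 ≈ 0.6160

0.6160


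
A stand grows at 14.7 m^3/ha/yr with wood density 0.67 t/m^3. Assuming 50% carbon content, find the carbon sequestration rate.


C = 14.7 * 0.67 * 0.5 = 4.9245 ≈ 4.92 t C/ha/yr

4.92 t C/ha/yr


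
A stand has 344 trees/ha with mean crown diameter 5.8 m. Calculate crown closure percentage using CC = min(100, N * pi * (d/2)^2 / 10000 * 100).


(d/2)^2 = (5.8/2)^2 = 2.9^2 = 8.41
Crown area = 3.141593 * 8.41 = 26.4208 m^2
N * area / 10000 * 100 = 344 * 26.4208 / 10000 * 100 = 90.8876
CC = min(100, 90.8876) = 90.8876 ≈ 90.9%

90.9%


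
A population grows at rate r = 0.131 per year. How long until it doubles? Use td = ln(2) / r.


td = ln(2) / 0.131 = 0.693147 / 0.131 = 5.29120 ≈ 5.3 years

5.3 years


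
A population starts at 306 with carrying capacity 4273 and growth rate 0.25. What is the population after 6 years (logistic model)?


(K - N0)/N0 = (4273 - 306)/306 = 3967/306 = 12.9641
r*t = 0.25 * 6 = 1.5; exp(-1.5) = 0.223130
12.9641 * 0.223130 = 2.89268
1 + 2.89268 = 3.89268
N = 4273 / 3.89268 = 1097.70 ≈ 1098

1098


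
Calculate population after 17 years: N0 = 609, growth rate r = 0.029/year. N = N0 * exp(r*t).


r*t = 0.029 * 17 = 0.493
exp(0.493) = 1.63722
N = 609 * 1.63722 = 997.067 ≈ 997

997


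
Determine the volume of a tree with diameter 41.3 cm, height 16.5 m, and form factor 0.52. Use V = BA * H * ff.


(D/200)^2 = (41.3/200)^2 = 0.2065^2 = 0.04264225
BA = 3.141593 * 0.04264225 = 0.133965 m^2
V = 0.133965 * 16.5 * 0.52 = 1.14942 ≈ 1.149 m^3

1.149 m^3


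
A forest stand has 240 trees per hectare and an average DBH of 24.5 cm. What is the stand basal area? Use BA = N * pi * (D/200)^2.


(D/200)^2 = (24.5/200)^2 = 0.1225^2 = 0.01500625
Individual BA = 3.141593 * 0.01500625 = 0.0471435 m^2
Stand BA = 240 * 0.0471435 = 11.3144 ≈ 11.31 m^2/ha

11.31 m^2/ha


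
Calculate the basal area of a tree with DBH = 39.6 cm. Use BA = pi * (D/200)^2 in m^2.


D/200 = 39.6/200 = 0.198 m
(D/200)^2 = 0.198^2 = 0.039204
BA = 3.141593 * 0.039204 = 0.123163 ≈ 0.1232 m^2

0.1232 m^2


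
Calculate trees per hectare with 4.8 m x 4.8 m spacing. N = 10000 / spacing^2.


N = 10000 / 4.8^2 = 10000 / 23.04 = 434.028 ≈ 434 trees/ha

434 trees/ha


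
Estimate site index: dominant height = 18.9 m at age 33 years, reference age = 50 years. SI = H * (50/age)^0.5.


50/33 = 1.51515
(1.51515)^0.5 = 1.23091
SI = 18.9 * 1.23091 = 23.2642 ≈ 23.3 m

23.3 m


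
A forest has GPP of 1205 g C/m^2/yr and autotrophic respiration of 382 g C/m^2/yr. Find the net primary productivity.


NPP = GPP - Ra = 1205 - 382 = 823 g C/m^2/yr

823 g C/m^2/yr


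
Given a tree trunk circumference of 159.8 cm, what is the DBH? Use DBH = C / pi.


DBH = C / pi = 159.8 / 3.141593 = 50.8659 ≈ 50.87 cm

50.87 cm


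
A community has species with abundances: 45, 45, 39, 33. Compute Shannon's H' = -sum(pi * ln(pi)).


Total N = 45 + 45 + 39 + 33 = 162
Per-species terms:
  p = 45/162 = 0.277778; ln(p) = -1.280933; p*ln(p) = 0.277778 * (-1.280933) = -0.355815
  p = 45/162 = 0.277778; ln(p) = -1.280933; p*ln(p) = 0.277778 * (-1.280933) = -0.355815
  p = 39/162 = 0.240741; ln(p) = -1.424034; p*ln(p) = 0.240741 * (-1.424034) = -0.342823
  p = 33/162 = 0.203704; ln(p) = -1.591087; p*ln(p) = 0.203704 * (-1.591087) = -0.324111
sum(p*ln(p)) = (-0.355815) + (-0.355815) + (-0.342823) + (-0.324111) = -1.378564
H' = -(-1.378564) = 1.378564 ≈ 1.3786

1.3786


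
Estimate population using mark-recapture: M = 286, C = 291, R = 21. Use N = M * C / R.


N = M * C / R = 286 * 291 / 21 = 83226 / 21 = 3963.14 ≈ 3963

3963 individuals


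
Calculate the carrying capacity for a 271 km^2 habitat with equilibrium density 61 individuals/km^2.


K = 61 * 271 = 16531 individuals

16531 individuals


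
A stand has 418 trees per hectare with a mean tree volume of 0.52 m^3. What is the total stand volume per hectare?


V_stand = 418 * 0.52 = 217.36 ≈ 217.4 m^3/ha

217.4 m^3/ha


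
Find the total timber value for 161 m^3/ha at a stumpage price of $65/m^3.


Value = 161 * 65 = $10465/ha

$10465/ha


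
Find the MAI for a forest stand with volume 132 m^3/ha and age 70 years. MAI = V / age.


MAI = 132 / 70 = 1.8857 ≈ 1.89 m^3/ha/yr

1.89 m^3/ha/yr


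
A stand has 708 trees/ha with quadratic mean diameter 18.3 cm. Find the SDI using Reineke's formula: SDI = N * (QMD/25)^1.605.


QMD/25 = 18.3/25 = 0.732
(0.732)^1.605 = exp(1.605 * ln(0.732)) = exp(1.605 * (-0.311975)) = exp(-0.500720) = 0.606094
SDI = 708 * 0.606094 = 429.115 ≈ 429

429


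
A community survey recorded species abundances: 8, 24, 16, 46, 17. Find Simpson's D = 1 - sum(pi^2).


Total N = 8 + 24 + 16 + 46 + 17 = 111
Per-species terms:
  p = 8/111 = 0.072072; p^2 = 0.072072^2 = 0.005194
  p = 24/111 = 0.216216; p^2 = 0.216216^2 = 0.046749
  p = 16/111 = 0.144144; p^2 = 0.144144^2 = 0.020777
  p = 46/111 = 0.414414; p^2 = 0.414414^2 = 0.171739
  p = 17/111 = 0.153153; p^2 = 0.153153^2 = 0.023456
sum(p^2) = 0.005194 + 0.046749 + 0.020777 + 0.171739 + 0.023456 = 0.267915
D = 1 - 0.267915 = 0.732085 ≈ 0.7321

0.7321


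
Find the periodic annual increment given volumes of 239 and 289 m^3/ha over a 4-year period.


PAI = (V2 - V1) / period = (289 - 239) / 4 = 50 / 4 = 12.50 m^3/ha/yr

12.50 m^3/ha/yr


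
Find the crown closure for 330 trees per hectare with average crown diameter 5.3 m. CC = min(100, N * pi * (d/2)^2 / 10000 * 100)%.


(d/2)^2 = (5.3/2)^2 = 2.65^2 = 7.0225
Crown area = 3.141593 * 7.0225 = 22.0618 m^2
N * area / 10000 * 100 = 330 * 22.0618 / 10000 * 100 = 72.8039
CC = min(100, 72.8039) = 72.8039 ≈ 72.8%

72.8%


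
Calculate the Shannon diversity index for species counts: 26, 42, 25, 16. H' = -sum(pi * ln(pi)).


Total N = 26 + 42 + 25 + 16 = 109
Per-species terms:
  p = 26/109 = 0.238532; ln(p) = -1.433252; p*ln(p) = 0.238532 * (-1.433252) = -0.341876
  p = 42/109 = 0.385321; ln(p) = -0.953679; p*ln(p) = 0.385321 * (-0.953679) = -0.367473
  p = 25/109 = 0.229358; ln(p) = -1.472471; p*ln(p) = 0.229358 * (-1.472471) = -0.337723
  p = 16/109 = 0.146789; ln(p) = -1.918759; p*ln(p) = 0.146789 * (-1.918759) = -0.281653
sum(p*ln(p)) = (-0.341876) + (-0.367473) + (-0.337723) + (-0.281653) = -1.328725
H' = -(-1.328725) = 1.328725 ≈ 1.3287

1.3287


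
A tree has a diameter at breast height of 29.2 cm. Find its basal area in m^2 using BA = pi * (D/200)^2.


D/200 = 29.2/200 = 0.146 m
(D/200)^2 = 0.146^2 = 0.021316
BA = 3.141593 * 0.021316 = 0.0669662 ≈ 0.0670 m^2

0.0670 m^2


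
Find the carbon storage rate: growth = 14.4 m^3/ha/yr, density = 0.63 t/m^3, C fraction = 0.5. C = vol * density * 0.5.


C = 14.4 * 0.63 * 0.5 = 4.536 ≈ 4.54 t C/ha/yr

4.54 t C/ha/yr


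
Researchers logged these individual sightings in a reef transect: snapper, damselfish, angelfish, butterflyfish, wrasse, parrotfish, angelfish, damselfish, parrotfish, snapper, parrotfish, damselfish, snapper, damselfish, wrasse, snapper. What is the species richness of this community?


Total individuals logged = 16
Distinct species (count of individuals): snapper (4), damselfish (4), angelfish (2), butterflyfish (1), wrasse (2), parrotfish (3)
Species richness = number of distinct species = 6

6


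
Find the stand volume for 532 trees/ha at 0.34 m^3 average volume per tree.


V_stand = 532 * 0.34 = 180.88 ≈ 180.9 m^3/ha

180.9 m^3/ha


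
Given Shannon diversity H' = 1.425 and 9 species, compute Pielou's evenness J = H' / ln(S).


ln(9) = 2.19722
J = H' / ln(S) = 1.425 / 2.19722 = 0.648547 ≈ 0.6485

0.6485


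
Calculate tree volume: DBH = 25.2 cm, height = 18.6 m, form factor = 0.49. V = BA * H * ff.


(D/200)^2 = (25.2/200)^2 = 0.126^2 = 0.015876
BA = 3.141593 * 0.015876 = 0.0498759 m^2
V = 0.0498759 * 18.6 * 0.49 = 0.454569 ≈ 0.455 m^3

0.455 m^3


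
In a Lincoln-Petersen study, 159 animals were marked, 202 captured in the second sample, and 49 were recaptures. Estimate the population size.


N = M * C / R = 159 * 202 / 49 = 32118 / 49 = 655.47 ≈ 655

655 individuals


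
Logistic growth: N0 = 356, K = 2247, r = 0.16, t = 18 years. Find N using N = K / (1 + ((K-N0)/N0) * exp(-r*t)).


(K - N0)/N0 = (2247 - 356)/356 = 1891/356 = 5.31180
r*t = 0.16 * 18 = 2.88; exp(-2.88) = 0.0561348
5.31180 * 0.0561348 = 0.298177
1 + 0.298177 = 1.29818
N = 2247 / 1.29818 = 1730.88 ≈ 1731

1731


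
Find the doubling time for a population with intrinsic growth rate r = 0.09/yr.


td = ln(2) / 0.09 = 0.693147 / 0.09 = 7.70163 ≈ 7.7 years

7.7 years


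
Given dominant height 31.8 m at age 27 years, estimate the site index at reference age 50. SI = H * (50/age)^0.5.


50/27 = 1.85185
(1.85185)^0.5 = 1.36083
SI = 31.8 * 1.36083 = 43.2744 ≈ 43.3 m

43.3 m


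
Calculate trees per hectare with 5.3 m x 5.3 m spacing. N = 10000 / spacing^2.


N = 10000 / 5.3^2 = 10000 / 28.09 = 355.999 ≈ 356 trees/ha

356 trees/ha


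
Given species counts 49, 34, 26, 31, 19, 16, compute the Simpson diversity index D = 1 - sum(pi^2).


Total N = 49 + 34 + 26 + 31 + 19 + 16 = 175
Per-species terms:
  p = 49/175 = 0.280000; p^2 = 0.280000^2 = 0.078400
  p = 34/175 = 0.194286; p^2 = 0.194286^2 = 0.037747
  p = 26/175 = 0.148571; p^2 = 0.148571^2 = 0.022073
  p = 31/175 = 0.177143; p^2 = 0.177143^2 = 0.031380
  p = 19/175 = 0.108571; p^2 = 0.108571^2 = 0.011788
  p = 16/175 = 0.091429; p^2 = 0.091429^2 = 0.008359
sum(p^2) = 0.078400 + 0.037747 + 0.022073 + 0.031380 + 0.011788 + 0.008359 = 0.189747
D = 1 - 0.189747 = 0.810253 ≈ 0.8103

0.8103


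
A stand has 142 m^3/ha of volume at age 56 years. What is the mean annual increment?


MAI = 142 / 56 = 2.5357 ≈ 2.54 m^3/ha/yr

2.54 m^3/ha/yr


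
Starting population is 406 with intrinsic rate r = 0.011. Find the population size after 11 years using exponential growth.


r*t = 0.011 * 11 = 0.121
exp(0.121) = 1.12862
N = 406 * 1.12862 = 458.220 ≈ 458

458


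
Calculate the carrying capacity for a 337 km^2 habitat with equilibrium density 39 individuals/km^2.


K = 39 * 337 = 13143 individuals

13143 individuals


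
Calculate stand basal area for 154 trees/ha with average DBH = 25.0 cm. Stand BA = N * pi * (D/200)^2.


(D/200)^2 = (25.0/200)^2 = 0.125^2 = 0.015625
Individual BA = 3.141593 * 0.015625 = 0.0490874 m^2
Stand BA = 154 * 0.0490874 = 7.55946 ≈ 7.56 m^2/ha

7.56 m^2/ha


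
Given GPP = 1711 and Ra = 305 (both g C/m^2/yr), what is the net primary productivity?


NPP = GPP - Ra = 1711 - 305 = 1406 g C/m^2/yr

1406 g C/m^2/yr


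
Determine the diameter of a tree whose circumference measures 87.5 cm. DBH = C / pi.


DBH = C / pi = 87.5 / 3.141593 = 27.8521 ≈ 27.85 cm

27.85 cm


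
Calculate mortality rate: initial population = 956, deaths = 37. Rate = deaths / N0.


Mortality rate = 37 / 956 = 0.038703 ≈ 0.0387

0.0387


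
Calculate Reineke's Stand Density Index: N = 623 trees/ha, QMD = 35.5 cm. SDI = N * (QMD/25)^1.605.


QMD/25 = 35.5/25 = 1.42
(1.42)^1.605 = exp(1.605 * ln(1.42)) = exp(1.605 * 0.350657) = exp(0.562804) = 1.75559
SDI = 623 * 1.75559 = 1093.73 ≈ 1094

1094


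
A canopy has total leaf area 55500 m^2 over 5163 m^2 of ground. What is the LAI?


LAI = 55500 / 5163 = 10.7496 ≈ 10.75

10.75


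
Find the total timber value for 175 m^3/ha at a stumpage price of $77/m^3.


Value = 175 * 77 = $13475/ha

$13475/ha


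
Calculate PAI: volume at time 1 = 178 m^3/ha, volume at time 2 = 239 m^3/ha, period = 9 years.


PAI = (V2 - V1) / period = (239 - 178) / 9 = 61 / 9 = 6.7778 ≈ 6.78 m^3/ha/yr

6.78 m^3/ha/yr


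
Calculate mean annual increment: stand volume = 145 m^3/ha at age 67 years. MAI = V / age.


MAI = 145 / 67 = 2.1642 ≈ 2.16 m^3/ha/yr

2.16 m^3/ha/yr


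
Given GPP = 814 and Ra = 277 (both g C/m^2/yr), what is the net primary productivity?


NPP = GPP - Ra = 814 - 277 = 537 g C/m^2/yr

537 g C/m^2/yr


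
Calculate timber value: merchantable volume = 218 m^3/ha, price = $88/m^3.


Value = 218 * 88 = $19184/ha

$19184/ha


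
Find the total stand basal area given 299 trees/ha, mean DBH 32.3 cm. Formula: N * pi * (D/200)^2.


(D/200)^2 = (32.3/200)^2 = 0.1615^2 = 0.02608225
Individual BA = 3.141593 * 0.02608225 = 0.0819398 m^2
Stand BA = 299 * 0.0819398 = 24.5000 ≈ 24.50 m^2/ha

24.50 m^2/ha


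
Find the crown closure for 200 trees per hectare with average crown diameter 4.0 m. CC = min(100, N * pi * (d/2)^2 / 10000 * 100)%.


(d/2)^2 = (4.0/2)^2 = 2^2 = 4
Crown area = 3.141593 * 4 = 12.5664 m^2
N * area / 10000 * 100 = 200 * 12.5664 / 10000 * 100 = 25.1328
CC = min(100, 25.1328) = 25.1328 ≈ 25.1%

25.1%


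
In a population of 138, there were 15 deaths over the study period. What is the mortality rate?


Mortality rate = 15 / 138 = 0.108696 ≈ 0.1087

0.1087


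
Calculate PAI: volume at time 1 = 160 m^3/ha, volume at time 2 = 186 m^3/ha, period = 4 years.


PAI = (V2 - V1) / period = (186 - 160) / 4 = 26 / 4 = 6.50 m^3/ha/yr

6.50 m^3/ha/yr


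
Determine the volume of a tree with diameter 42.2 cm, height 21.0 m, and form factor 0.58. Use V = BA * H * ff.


(D/200)^2 = (42.2/200)^2 = 0.211^2 = 0.044521
BA = 3.141593 * 0.044521 = 0.139867 m^2
V = 0.139867 * 21.0 * 0.58 = 1.70358 ≈ 1.704 m^3

1.704 m^3


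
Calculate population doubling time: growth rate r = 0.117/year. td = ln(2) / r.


td = ln(2) / 0.117 = 0.693147 / 0.117 = 5.92433 ≈ 5.9 years

5.9 years


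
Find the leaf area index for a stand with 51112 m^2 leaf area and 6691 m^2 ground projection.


LAI = 51112 / 6691 = 7.6389 ≈ 7.64

7.64


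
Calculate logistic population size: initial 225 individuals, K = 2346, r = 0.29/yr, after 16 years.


(K - N0)/N0 = (2346 - 225)/225 = 2121/225 = 9.42667
r*t = 0.29 * 16 = 4.64; exp(-4.64) = 0.00965770
9.42667 * 0.00965770 = 0.0910400
1 + 0.0910400 = 1.09104
N = 2346 / 1.09104 = 2150.24 ≈ 2150

2150


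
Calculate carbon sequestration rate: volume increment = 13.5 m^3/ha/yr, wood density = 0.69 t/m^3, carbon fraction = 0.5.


C = 13.5 * 0.69 * 0.5 = 4.6575 ≈ 4.66 t C/ha/yr

4.66 t C/ha/yr


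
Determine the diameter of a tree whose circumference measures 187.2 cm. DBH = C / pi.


DBH = C / pi = 187.2 / 3.141593 = 59.5876 ≈ 59.59 cm

59.59 cm


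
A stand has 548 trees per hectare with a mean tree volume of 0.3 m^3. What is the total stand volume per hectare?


V_stand = 548 * 0.3 = 164.4 m^3/ha

164.4 m^3/ha


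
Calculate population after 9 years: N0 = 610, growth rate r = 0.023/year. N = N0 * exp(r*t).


r*t = 0.023 * 9 = 0.207
exp(0.207) = 1.22998
N = 610 * 1.22998 = 750.288 ≈ 750

750


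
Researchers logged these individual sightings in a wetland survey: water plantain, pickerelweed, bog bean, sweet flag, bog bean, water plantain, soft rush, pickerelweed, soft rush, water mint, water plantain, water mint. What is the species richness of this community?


Total individuals logged = 12
Distinct species (count of individuals): water plantain (3), pickerelweed (2), bog bean (2), sweet flag (1), soft rush (2), water mint (2)
Species richness = number of distinct species = 6

6


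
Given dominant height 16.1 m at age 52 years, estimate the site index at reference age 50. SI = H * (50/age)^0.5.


50/52 = 0.961538
(0.961538)^0.5 = 0.980580
SI = 16.1 * 0.980580 = 15.7873 ≈ 15.8 m

15.8 m


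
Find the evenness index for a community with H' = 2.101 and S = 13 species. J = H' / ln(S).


ln(13) = 2.56495
J = H' / ln(S) = 2.101 / 2.56495 = 0.819119 ≈ 0.8191

0.8191


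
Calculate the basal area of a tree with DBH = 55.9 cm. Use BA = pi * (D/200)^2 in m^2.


D/200 = 55.9/200 = 0.2795 m
(D/200)^2 = 0.2795^2 = 0.07812025
BA = 3.141593 * 0.07812025 = 0.245422 ≈ 0.2454 m^2

0.2454 m^2


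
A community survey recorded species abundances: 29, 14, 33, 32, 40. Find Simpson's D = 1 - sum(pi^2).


Total N = 29 + 14 + 33 + 32 + 40 = 148
Per-species terms:
  p = 29/148 = 0.195946; p^2 = 0.195946^2 = 0.038395
  p = 14/148 = 0.094595; p^2 = 0.094595^2 = 0.008948
  p = 33/148 = 0.222973; p^2 = 0.222973^2 = 0.049717
  p = 32/148 = 0.216216; p^2 = 0.216216^2 = 0.046749
  p = 40/148 = 0.270270; p^2 = 0.270270^2 = 0.073046
sum(p^2) = 0.038395 + 0.008948 + 0.049717 + 0.046749 + 0.073046 = 0.216855
D = 1 - 0.216855 = 0.783145 ≈ 0.7831

0.7831


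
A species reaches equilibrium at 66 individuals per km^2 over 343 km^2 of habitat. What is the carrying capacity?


K = 66 * 343 = 22638 individuals

22638 individuals


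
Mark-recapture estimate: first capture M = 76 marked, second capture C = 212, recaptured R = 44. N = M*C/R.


N = M * C / R = 76 * 212 / 44 = 16112 / 44 = 366.18 ≈ 366

366 individuals


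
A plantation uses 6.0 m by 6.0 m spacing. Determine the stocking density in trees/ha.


N = 10000 / 6.0^2 = 10000 / 36 = 277.778 ≈ 278 trees/ha

278 trees/ha


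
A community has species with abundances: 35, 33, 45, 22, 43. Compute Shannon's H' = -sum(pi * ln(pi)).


Total N = 35 + 33 + 45 + 22 + 43 = 178
Per-species terms:
  p = 35/178 = 0.196629; ln(p) = -1.626437; p*ln(p) = 0.196629 * (-1.626437) = -0.319805
  p = 33/178 = 0.185393; ln(p) = -1.685277; p*ln(p) = 0.185393 * (-1.685277) = -0.312439
  p = 45/178 = 0.252809; ln(p) = -1.375121; p*ln(p) = 0.252809 * (-1.375121) = -0.347643
  p = 22/178 = 0.123596; ln(p) = -2.090737; p*ln(p) = 0.123596 * (-2.090737) = -0.258407
  p = 43/178 = 0.241573; ln(p) = -1.420584; p*ln(p) = 0.241573 * (-1.420584) = -0.343175
sum(p*ln(p)) = (-0.319805) + (-0.312439) + (-0.347643) + (-0.258407) + (-0.343175) = -1.581469
H' = -(-1.581469) = 1.581469 ≈ 1.5815

1.5815


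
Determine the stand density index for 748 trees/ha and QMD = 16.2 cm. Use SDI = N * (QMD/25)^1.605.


QMD/25 = 16.2/25 = 0.648
(0.648)^1.605 = exp(1.605 * ln(0.648)) = exp(1.605 * (-0.433865)) = exp(-0.696353) = 0.498400
SDI = 748 * 0.498400 = 372.803 ≈ 373

373


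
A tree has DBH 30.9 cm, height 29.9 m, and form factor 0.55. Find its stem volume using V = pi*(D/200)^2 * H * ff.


(D/200)^2 = (30.9/200)^2 = 0.1545^2 = 0.02387025
BA = 3.141593 * 0.02387025 = 0.0749906 m^2
V = 0.0749906 * 29.9 * 0.55 = 1.23322 ≈ 1.233 m^3

1.233 m^3


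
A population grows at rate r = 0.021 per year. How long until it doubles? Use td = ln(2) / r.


td = ln(2) / 0.021 = 0.693147 / 0.021 = 33.0070 ≈ 33.0 years

33.0 years


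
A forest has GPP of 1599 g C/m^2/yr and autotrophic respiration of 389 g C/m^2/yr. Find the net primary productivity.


NPP = GPP - Ra = 1599 - 389 = 1210 g C/m^2/yr

1210 g C/m^2/yr


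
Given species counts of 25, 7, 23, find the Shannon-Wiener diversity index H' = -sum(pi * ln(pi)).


Total N = 25 + 7 + 23 = 55
Per-species terms:
  p = 25/55 = 0.454545; ln(p) = -0.788458; p*ln(p) = 0.454545 * (-0.788458) = -0.358390
  p = 7/55 = 0.127273; ln(p) = -2.061421; p*ln(p) = 0.127273 * (-2.061421) = -0.262363
  p = 23/55 = 0.418182; ln(p) = -0.871839; p*ln(p) = 0.418182 * (-0.871839) = -0.364587
sum(p*ln(p)) = (-0.358390) + (-0.262363) + (-0.364587) = -0.985340
H' = -(-0.985340) = 0.985340 ≈ 0.9853

0.9853


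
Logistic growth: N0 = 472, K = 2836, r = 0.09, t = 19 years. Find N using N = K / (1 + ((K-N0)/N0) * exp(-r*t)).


(K - N0)/N0 = (2836 - 472)/472 = 2364/472 = 5.00847
r*t = 0.09 * 19 = 1.71; exp(-1.71) = 0.180866
5.00847 * 0.180866 = 0.905862
1 + 0.905862 = 1.90586
N = 2836 / 1.90586 = 1488.04 ≈ 1488

1488


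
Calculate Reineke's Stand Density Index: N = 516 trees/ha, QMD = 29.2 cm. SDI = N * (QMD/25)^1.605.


QMD/25 = 29.2/25 = 1.168
(1.168)^1.605 = exp(1.605 * ln(1.168)) = exp(1.605 * 0.155293) = exp(0.249245) = 1.28306
SDI = 516 * 1.28306 = 662.059 ≈ 662

662


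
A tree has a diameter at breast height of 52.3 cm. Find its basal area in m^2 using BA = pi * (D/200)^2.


D/200 = 52.3/200 = 0.2615 m
(D/200)^2 = 0.2615^2 = 0.06838225
BA = 3.141593 * 0.06838225 = 0.214829 ≈ 0.2148 m^2

0.2148 m^2


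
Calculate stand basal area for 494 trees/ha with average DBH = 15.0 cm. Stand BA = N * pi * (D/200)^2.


(D/200)^2 = (15.0/200)^2 = 0.075^2 = 0.005625
Individual BA = 3.141593 * 0.005625 = 0.0176715 m^2
Stand BA = 494 * 0.0176715 = 8.72972 ≈ 8.73 m^2/ha

8.73 m^2/ha


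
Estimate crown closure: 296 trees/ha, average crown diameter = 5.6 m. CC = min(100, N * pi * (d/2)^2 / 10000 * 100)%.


(d/2)^2 = (5.6/2)^2 = 2.8^2 = 7.84
Crown area = 3.141593 * 7.84 = 24.6301 m^2
N * area / 10000 * 100 = 296 * 24.6301 / 10000 * 100 = 72.9051
CC = min(100, 72.9051) = 72.9051 ≈ 72.9%

72.9%


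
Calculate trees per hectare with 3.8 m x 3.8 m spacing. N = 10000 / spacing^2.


N = 10000 / 3.8^2 = 10000 / 14.44 = 692.521 ≈ 693 trees/ha

693 trees/ha


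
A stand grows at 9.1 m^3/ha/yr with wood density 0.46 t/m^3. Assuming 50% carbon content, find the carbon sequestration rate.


C = 9.1 * 0.46 * 0.5 = 2.093 ≈ 2.09 t C/ha/yr

2.09 t C/ha/yr


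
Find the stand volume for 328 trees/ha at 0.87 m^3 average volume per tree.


V_stand = 328 * 0.87 = 285.36 ≈ 285.4 m^3/ha

285.4 m^3/ha


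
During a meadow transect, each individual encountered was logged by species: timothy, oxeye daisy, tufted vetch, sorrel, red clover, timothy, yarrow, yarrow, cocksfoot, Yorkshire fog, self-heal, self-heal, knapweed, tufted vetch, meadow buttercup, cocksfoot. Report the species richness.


Total individuals logged = 16
Distinct species (count of individuals): timothy (2), oxeye daisy (1), tufted vetch (2), sorrel (1), red clover (1), yarrow (2), cocksfoot (2), Yorkshire fog (1), self-heal (2), knapweed (1), meadow buttercup (1)
Species richness = number of distinct species = 11

11


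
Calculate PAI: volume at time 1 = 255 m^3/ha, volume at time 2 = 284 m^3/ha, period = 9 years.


PAI = (V2 - V1) / period = (284 - 255) / 9 = 29 / 9 = 3.2222 ≈ 3.22 m^3/ha/yr

3.22 m^3/ha/yr


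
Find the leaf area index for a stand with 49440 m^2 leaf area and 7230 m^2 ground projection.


LAI = 49440 / 7230 = 6.8382 ≈ 6.84

6.84


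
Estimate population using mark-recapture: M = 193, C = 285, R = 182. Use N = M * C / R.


N = M * C / R = 193 * 285 / 182 = 55005 / 182 = 302.23 ≈ 302

302 individuals


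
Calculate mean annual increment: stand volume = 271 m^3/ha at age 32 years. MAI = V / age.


MAI = 271 / 32 = 8.4688 ≈ 8.47 m^3/ha/yr

8.47 m^3/ha/yr


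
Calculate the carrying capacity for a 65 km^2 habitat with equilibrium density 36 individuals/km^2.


K = 36 * 65 = 2340 individuals

2340 individuals


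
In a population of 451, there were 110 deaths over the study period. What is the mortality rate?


Mortality rate = 110 / 451 = 0.243902 ≈ 0.2439

0.2439


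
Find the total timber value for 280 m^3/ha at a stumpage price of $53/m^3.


Value = 280 * 53 = $14840/ha

$14840/ha


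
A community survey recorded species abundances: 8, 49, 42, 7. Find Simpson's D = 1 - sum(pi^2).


Total N = 8 + 49 + 42 + 7 = 106
Per-species terms:
  p = 8/106 = 0.075472; p^2 = 0.075472^2 = 0.005696
  p = 49/106 = 0.462264; p^2 = 0.462264^2 = 0.213688
  p = 42/106 = 0.396226; p^2 = 0.396226^2 = 0.156995
  p = 7/106 = 0.066038; p^2 = 0.066038^2 = 0.004361
sum(p^2) = 0.005696 + 0.213688 + 0.156995 + 0.004361 = 0.380740
D = 1 - 0.380740 = 0.619260 ≈ 0.6193

0.6193


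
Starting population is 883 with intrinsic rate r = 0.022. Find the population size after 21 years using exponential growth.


r*t = 0.022 * 21 = 0.462
exp(0.462) = 1.58725
N = 883 * 1.58725 = 1401.54 ≈ 1402

1402


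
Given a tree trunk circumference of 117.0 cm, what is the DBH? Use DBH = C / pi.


DBH = C / pi = 117.0 / 3.141593 = 37.2423 ≈ 37.24 cm

37.24 cm


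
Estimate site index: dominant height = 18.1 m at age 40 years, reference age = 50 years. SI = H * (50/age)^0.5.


50/40 = 1.25000
(1.25000)^0.5 = 1.11803
SI = 18.1 * 1.11803 = 20.2363 ≈ 20.2 m

20.2 m


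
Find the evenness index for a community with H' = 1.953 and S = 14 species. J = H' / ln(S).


ln(14) = 2.63906
J = H' / ln(S) = 1.953 / 2.63906 = 0.740036 ≈ 0.7400

0.7400


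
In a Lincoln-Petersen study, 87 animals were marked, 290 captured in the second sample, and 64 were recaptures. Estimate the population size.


N = M * C / R = 87 * 290 / 64 = 25230 / 64 = 394.22 ≈ 394

394 individuals


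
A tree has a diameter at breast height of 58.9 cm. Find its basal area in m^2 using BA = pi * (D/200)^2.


D/200 = 58.9/200 = 0.2945 m
(D/200)^2 = 0.2945^2 = 0.08673025
BA = 3.141593 * 0.08673025 = 0.272471 ≈ 0.2725 m^2

0.2725 m^2


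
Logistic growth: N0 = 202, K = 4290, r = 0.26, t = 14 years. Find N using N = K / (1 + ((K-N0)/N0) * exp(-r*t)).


(K - N0)/N0 = (4290 - 202)/202 = 4088/202 = 20.2376
r*t = 0.26 * 14 = 3.64; exp(-3.64) = 0.0262523
20.2376 * 0.0262523 = 0.531284
1 + 0.531284 = 1.53128
N = 4290 / 1.53128 = 2801.58 ≈ 2802

2802


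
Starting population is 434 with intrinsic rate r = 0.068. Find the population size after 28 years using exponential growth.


r*t = 0.068 * 28 = 1.904
exp(1.904) = 6.71269
N = 434 * 6.71269 = 2913.31 ≈ 2913

2913


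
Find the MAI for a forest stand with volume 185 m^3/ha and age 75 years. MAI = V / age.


MAI = 185 / 75 = 2.4667 ≈ 2.47 m^3/ha/yr

2.47 m^3/ha/yr


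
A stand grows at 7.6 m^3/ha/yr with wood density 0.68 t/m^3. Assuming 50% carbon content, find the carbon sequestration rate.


C = 7.6 * 0.68 * 0.5 = 2.584 ≈ 2.58 t C/ha/yr

2.58 t C/ha/yr


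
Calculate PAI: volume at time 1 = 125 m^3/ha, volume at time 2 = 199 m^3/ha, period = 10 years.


PAI = (V2 - V1) / period = (199 - 125) / 10 = 74 / 10 = 7.40 m^3/ha/yr

7.40 m^3/ha/yr


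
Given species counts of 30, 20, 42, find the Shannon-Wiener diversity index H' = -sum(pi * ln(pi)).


Total N = 30 + 20 + 42 = 92
Per-species terms:
  p = 30/92 = 0.326087; ln(p) = -1.120591; p*ln(p) = 0.326087 * (-1.120591) = -0.365410
  p = 20/92 = 0.217391; ln(p) = -1.526058; p*ln(p) = 0.217391 * (-1.526058) = -0.331751
  p = 42/92 = 0.456522; ln(p) = -0.784118; p*ln(p) = 0.456522 * (-0.784118) = -0.357967
sum(p*ln(p)) = (-0.365410) + (-0.331751) + (-0.357967) = -1.055128
H' = -(-1.055128) = 1.055128 ≈ 1.0551

1.0551


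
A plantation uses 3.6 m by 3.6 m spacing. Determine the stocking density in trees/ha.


N = 10000 / 3.6^2 = 10000 / 12.96 = 771.605 ≈ 772 trees/ha

772 trees/ha


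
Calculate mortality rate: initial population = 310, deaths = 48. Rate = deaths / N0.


Mortality rate = 48 / 310 = 0.154839 ≈ 0.1548

0.1548


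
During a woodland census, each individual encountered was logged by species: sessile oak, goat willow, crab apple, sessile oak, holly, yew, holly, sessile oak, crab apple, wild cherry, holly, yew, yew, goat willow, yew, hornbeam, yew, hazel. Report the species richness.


Total individuals logged = 18
Distinct species (count of individuals): sessile oak (3), goat willow (2), crab apple (2), holly (3), yew (5), wild cherry (1), hornbeam (1), hazel (1)
Species richness = number of distinct species = 8

8


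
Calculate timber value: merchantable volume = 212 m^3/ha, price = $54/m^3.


Value = 212 * 54 = $11448/ha

$11448/ha


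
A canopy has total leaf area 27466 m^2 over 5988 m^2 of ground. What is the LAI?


LAI = 27466 / 5988 = 4.5868 ≈ 4.59

4.59


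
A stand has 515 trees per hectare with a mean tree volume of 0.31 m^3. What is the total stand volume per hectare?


V_stand = 515 * 0.31 = 159.65 ≈ 159.7 m^3/ha

159.7 m^3/ha


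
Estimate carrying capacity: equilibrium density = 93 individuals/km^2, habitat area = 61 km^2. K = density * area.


K = 93 * 61 = 5673 individuals

5673 individuals


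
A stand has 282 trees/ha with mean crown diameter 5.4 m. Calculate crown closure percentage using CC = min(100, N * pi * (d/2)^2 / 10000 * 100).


(d/2)^2 = (5.4/2)^2 = 2.7^2 = 7.29
Crown area = 3.141593 * 7.29 = 22.9022 m^2
N * area / 10000 * 100 = 282 * 22.9022 / 10000 * 100 = 64.5842
CC = min(100, 64.5842) = 64.5842 ≈ 64.6%

64.6%


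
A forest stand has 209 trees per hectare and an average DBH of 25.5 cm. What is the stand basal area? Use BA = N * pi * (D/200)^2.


(D/200)^2 = (25.5/200)^2 = 0.1275^2 = 0.01625625
Individual BA = 3.141593 * 0.01625625 = 0.0510705 m^2
Stand BA = 209 * 0.0510705 = 10.6737 ≈ 10.67 m^2/ha

10.67 m^2/ha


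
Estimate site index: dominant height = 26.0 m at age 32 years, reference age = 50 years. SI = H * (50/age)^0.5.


50/32 = 1.56250
(1.56250)^0.5 = 1.25000
SI = 26.0 * 1.25000 = 32.5000 ≈ 32.5 m

32.5 m


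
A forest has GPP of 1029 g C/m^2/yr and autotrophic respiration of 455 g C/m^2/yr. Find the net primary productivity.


NPP = GPP - Ra = 1029 - 455 = 574 g C/m^2/yr

574 g C/m^2/yr


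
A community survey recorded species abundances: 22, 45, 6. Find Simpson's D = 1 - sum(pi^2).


Total N = 22 + 45 + 6 = 73
Per-species terms:
  p = 22/73 = 0.301370; p^2 = 0.301370^2 = 0.090824
  p = 45/73 = 0.616438; p^2 = 0.616438^2 = 0.379996
  p = 6/73 = 0.082192; p^2 = 0.082192^2 = 0.006756
sum(p^2) = 0.090824 + 0.379996 + 0.006756 = 0.477576
D = 1 - 0.477576 = 0.522424 ≈ 0.5224

0.5224


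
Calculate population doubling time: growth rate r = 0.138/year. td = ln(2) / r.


td = ln(2) / 0.138 = 0.693147 / 0.138 = 5.02280 ≈ 5.0 years

5.0 years


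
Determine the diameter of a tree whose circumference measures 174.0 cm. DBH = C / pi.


DBH = C / pi = 174.0 / 3.141593 = 55.3859 ≈ 55.39 cm

55.39 cm


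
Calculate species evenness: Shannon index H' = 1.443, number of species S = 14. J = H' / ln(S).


ln(14) = 2.63906
J = H' / ln(S) = 1.443 / 2.63906 = 0.546786 ≈ 0.5468

0.5468


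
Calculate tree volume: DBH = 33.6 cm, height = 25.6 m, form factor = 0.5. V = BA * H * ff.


(D/200)^2 = (33.6/200)^2 = 0.168^2 = 0.028224
BA = 3.141593 * 0.028224 = 0.0886683 m^2
V = 0.0886683 * 25.6 * 0.5 = 1.13495 ≈ 1.135 m^3

1.135 m^3


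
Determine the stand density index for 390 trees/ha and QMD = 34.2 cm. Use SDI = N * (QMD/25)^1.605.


QMD/25 = 34.2/25 = 1.368
(1.368)^1.605 = exp(1.605 * ln(1.368)) = exp(1.605 * 0.313350) = exp(0.502927) = 1.65355
SDI = 390 * 1.65355 = 644.885 ≈ 645

645


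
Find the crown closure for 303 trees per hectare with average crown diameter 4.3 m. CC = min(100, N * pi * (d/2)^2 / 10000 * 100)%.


(d/2)^2 = (4.3/2)^2 = 2.15^2 = 4.6225
Crown area = 3.141593 * 4.6225 = 14.5220 m^2
N * area / 10000 * 100 = 303 * 14.5220 / 10000 * 100 = 44.0017
CC = min(100, 44.0017) = 44.0017 ≈ 44.0%

44.0%


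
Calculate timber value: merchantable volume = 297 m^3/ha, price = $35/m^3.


Value = 297 * 35 = $10395/ha

$10395/ha


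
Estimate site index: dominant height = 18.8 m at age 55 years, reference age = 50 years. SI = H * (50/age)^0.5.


50/55 = 0.909091
(0.909091)^0.5 = 0.953463
SI = 18.8 * 0.953463 = 17.9251 ≈ 17.9 m

17.9 m


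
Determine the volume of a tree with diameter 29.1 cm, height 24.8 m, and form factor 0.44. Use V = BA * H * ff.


(D/200)^2 = (29.1/200)^2 = 0.1455^2 = 0.02117025
BA = 3.141593 * 0.02117025 = 0.0665083 m^2
V = 0.0665083 * 24.8 * 0.44 = 0.725739 ≈ 0.726 m^3

0.726 m^3
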